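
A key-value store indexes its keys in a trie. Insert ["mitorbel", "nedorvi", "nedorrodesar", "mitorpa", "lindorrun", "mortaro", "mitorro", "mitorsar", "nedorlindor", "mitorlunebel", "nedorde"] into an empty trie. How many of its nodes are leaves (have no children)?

11

A leaf is a node with no children — equivalently, the end of a word that is not a proper prefix of any other stored word.
Those words: "lindorrun", "mitorbel", "mitorlunebel", "mitorpa", "mitorro", "mitorsar", "mortaro", "nedorde", "nedorlindor", "nedorrodesar", "nedorvi"
Leaf count: 11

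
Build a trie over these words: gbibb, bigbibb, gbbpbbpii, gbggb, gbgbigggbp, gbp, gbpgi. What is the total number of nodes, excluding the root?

Trace insertions, counting only characters that open a new branch:
  "gbibb" → 5 new (g, b, i, b, b)
  "bigbibb" → 7 new (b, i, g, b, i, b, b)
  "gbbpbbpii" → prefix "gb" already present; 7 new (b, p, b, b, p, i, i)
  "gbggb" → prefix "gb" already present; 3 new (g, g, b)
  "gbgbigggbp" → prefix "gbg" already present; 7 new (b, i, g, g, g, b, p)
  "gbp" → prefix "gb" already present; 1 new (p)
  "gbpgi" → prefix "gbp" already present; 2 new (g, i)
Total nodes = 5 + 7 + 7 + 3 + 7 + 1 + 2 = 32

32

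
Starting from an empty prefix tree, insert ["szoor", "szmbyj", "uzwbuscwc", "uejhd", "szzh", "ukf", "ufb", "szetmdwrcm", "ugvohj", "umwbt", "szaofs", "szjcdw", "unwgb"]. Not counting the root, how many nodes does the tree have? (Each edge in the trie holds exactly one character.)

Insert word by word; a character creates a node only if that edge doesn't already exist:
  "szoor" → 5 new (s, z, o, o, r)
  "szmbyj" → prefix "sz" already present; 4 new (m, b, y, j)
  "uzwbuscwc" → 9 new (u, z, w, b, u, s, c, w, c)
  "uejhd" → prefix "u" already present; 4 new (e, j, h, d)
  "szzh" → prefix "sz" already present; 2 new (z, h)
  "ukf" → prefix "u" already present; 2 new (k, f)
  "ufb" → prefix "u" already present; 2 new (f, b)
  "szetmdwrcm" → prefix "sz" already present; 8 new (e, t, m, d, w, r, c, m)
  "ugvohj" → prefix "u" already present; 5 new (g, v, o, h, j)
  "umwbt" → prefix "u" already present; 4 new (m, w, b, t)
  "szaofs" → prefix "sz" already present; 4 new (a, o, f, s)
  "szjcdw" → prefix "sz" already present; 4 new (j, c, d, w)
  "unwgb" → prefix "u" already present; 4 new (n, w, g, b)
Total nodes = 5 + 4 + 9 + 4 + 2 + 2 + 2 + 8 + 5 + 4 + 4 + 4 + 4 = 57

57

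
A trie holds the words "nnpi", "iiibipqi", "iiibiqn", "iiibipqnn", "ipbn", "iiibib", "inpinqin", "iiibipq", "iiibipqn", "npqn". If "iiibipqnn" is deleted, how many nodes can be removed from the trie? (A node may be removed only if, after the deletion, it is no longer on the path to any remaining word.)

1

Walk "iiibipqnn" from the leaf back toward the root, removing each node that no remaining word uses.
The suffix "n" (1 node) is used only by "iiibipqnn"; "iiibipqn" is itself a stored word, so pruning stops there.
Nodes removed: 1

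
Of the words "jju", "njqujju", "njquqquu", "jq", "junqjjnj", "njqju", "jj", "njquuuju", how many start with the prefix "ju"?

Walk to "ju"; the words in its subtree are exactly those with that prefix.
Matches: "junqjjnj"
Count: 1

1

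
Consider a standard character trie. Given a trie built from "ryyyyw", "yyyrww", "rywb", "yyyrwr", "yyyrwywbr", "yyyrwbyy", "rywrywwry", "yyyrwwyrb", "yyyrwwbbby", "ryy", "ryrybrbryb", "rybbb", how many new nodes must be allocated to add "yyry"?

2

"yy" is already a path in the trie; the remaining "ry" must be added.
New nodes needed: |"yyry"| − 2 = 4 − 2 = 2.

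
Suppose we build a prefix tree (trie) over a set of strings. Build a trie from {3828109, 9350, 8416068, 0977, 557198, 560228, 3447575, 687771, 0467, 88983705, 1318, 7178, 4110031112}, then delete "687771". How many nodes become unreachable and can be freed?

6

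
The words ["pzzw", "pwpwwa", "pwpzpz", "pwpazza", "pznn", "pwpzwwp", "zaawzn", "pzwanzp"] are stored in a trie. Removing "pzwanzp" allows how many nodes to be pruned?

After clearing the end-marker at "pzwanzp", prune upward until reaching a node still needed by another word.
The suffix "wanzp" (5 nodes) is used only by "pzwanzp"; the node for "pz" still has the child "z", so pruning stops there.
Nodes removed: 5

5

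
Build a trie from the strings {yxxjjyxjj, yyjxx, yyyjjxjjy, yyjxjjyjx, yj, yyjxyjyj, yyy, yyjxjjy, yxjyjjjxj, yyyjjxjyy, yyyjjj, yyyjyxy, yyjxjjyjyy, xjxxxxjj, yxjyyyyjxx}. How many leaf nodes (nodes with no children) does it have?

Leaves are exactly the stored words that no other stored word extends.
Those words: "xjxxxxjj", "yj", "yxjyjjjxj", "yxjyyyyjxx", "yxxjjyxjj", "yyjxjjyjx", "yyjxjjyjyy", "yyjxx", "yyjxyjyj", "yyyjjj", "yyyjjxjjy", "yyyjjxjyy", "yyyjyxy"
Leaf count: 13

13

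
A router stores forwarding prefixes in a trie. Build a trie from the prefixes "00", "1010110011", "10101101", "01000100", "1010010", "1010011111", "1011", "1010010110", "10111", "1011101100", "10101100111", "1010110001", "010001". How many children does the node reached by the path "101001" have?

2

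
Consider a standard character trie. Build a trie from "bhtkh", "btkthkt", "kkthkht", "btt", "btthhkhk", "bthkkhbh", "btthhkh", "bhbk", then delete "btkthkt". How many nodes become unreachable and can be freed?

5

After clearing the end-marker at "btkthkt", prune upward until reaching a node still needed by another word.
The suffix "kthkt" (5 nodes) is used only by "btkthkt"; the node for "bt" still has the child "t", so pruning stops there.
Nodes removed: 5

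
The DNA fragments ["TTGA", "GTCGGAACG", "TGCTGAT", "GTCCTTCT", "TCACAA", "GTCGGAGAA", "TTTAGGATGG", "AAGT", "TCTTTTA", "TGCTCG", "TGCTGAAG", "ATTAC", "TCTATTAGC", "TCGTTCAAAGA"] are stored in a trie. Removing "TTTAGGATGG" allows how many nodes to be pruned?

After clearing the end-marker at "TTTAGGATGG", prune upward until reaching a node still needed by another word.
The suffix "TAGGATGG" (8 nodes) is used only by "TTTAGGATGG"; the node for "TT" still has the child "G", so pruning stops there.
Nodes removed: 8

8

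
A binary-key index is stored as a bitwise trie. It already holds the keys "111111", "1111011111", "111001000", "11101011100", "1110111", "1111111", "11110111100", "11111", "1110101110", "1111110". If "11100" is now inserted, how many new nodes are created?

Every character of "11100" already lies on an existing path (it is a prefix of some stored word).
No new nodes are needed: 0.

0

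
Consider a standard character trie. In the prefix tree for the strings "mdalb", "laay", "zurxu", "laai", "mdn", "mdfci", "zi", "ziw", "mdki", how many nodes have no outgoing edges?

8

Leaves are exactly the stored words that no other stored word extends.
Those words: "laai", "laay", "mdalb", "mdfci", "mdki", "mdn", "ziw", "zurxu"
Leaf count: 8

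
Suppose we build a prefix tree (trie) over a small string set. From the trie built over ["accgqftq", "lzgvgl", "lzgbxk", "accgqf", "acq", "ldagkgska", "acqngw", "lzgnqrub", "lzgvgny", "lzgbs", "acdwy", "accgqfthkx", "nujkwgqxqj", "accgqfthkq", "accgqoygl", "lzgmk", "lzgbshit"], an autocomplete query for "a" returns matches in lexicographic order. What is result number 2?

accgqfthkq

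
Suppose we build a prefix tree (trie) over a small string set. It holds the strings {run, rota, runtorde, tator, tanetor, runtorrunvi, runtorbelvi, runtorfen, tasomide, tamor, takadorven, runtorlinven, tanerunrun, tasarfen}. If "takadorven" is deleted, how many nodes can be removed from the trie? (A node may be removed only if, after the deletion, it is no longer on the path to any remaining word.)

8

Walk "takadorven" from the leaf back toward the root, removing each node that no remaining word uses.
The suffix "kadorven" (8 nodes) is used only by "takadorven"; the node for "ta" still has the child "t", so pruning stops there.
Nodes removed: 8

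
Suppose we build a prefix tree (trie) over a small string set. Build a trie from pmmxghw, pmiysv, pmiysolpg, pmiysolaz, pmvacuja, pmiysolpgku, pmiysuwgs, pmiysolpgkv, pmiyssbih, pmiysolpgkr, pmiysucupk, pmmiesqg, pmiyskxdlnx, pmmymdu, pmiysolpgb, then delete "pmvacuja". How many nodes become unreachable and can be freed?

6

Walk "pmvacuja" from the leaf back toward the root, removing each node that no remaining word uses.
The suffix "vacuja" (6 nodes) is used only by "pmvacuja"; the node for "pm" still has the child "m", so pruning stops there.
Nodes removed: 6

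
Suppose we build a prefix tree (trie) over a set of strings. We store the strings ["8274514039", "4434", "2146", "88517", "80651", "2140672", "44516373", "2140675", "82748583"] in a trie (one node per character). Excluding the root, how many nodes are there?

41

Count nodes per top-level branch (shared prefixes stored once):
  '2'-branch (2140672, 2140675, 2146): 9 nodes
  '4'-branch (4434, 44516373): 10 nodes
  '8'-branch (80651, 8274514039, 82748583, 88517): 22 nodes
Sum: 41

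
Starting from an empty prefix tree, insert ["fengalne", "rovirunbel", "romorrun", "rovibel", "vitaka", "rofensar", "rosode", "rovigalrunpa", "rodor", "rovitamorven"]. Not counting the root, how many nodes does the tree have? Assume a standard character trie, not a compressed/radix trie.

Count nodes per top-level branch (shared prefixes stored once):
  'f'-branch (fengalne): 8 nodes
  'r'-branch (rodor, rofensar, romorrun, rosode, rovibel, rovigalrunpa, rovirunbel, rovitamorven): 48 nodes
  'v'-branch (vitaka): 6 nodes
Sum: 62

62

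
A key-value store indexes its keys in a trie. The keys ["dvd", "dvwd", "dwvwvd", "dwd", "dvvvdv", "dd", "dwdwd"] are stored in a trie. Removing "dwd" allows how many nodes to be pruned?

Walk "dwd" from the leaf back toward the root, removing each node that no remaining word uses.
Every node on "dwd" is still needed (e.g. by "dwdwd"), so nothing is freed.
Nodes removed: 0

0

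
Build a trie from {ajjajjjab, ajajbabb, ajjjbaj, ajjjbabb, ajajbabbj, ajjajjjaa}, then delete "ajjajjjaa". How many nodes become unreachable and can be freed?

A node on "ajjajjjaa"'s path can go only if nothing else ends at it or branches off below it.
The suffix "a" (1 node) is used only by "ajjajjjaa"; the node for "ajjajjja" still has the child "b", so pruning stops there.
Nodes removed: 1

1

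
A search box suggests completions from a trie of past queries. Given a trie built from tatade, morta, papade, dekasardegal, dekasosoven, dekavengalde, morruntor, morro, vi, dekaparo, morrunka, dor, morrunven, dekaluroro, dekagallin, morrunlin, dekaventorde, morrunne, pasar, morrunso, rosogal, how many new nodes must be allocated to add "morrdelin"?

"morr" is already a path in the trie; the remaining "delin" must be added.
New nodes needed: |"morrdelin"| − 4 = 9 − 4 = 5.

5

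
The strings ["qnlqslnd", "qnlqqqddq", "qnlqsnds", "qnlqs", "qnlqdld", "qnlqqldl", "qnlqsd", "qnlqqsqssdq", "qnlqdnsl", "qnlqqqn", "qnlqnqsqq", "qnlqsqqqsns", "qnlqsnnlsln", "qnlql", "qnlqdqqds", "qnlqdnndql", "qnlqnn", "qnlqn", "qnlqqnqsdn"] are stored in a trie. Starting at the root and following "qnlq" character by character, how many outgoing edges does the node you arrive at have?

Follow the path "qnlq" to its node, then look at its outgoing edges.
Characters that immediately follow "qnlq" among the stored strings: {d, l, n, q, s}.
That node has 5 child edges.

5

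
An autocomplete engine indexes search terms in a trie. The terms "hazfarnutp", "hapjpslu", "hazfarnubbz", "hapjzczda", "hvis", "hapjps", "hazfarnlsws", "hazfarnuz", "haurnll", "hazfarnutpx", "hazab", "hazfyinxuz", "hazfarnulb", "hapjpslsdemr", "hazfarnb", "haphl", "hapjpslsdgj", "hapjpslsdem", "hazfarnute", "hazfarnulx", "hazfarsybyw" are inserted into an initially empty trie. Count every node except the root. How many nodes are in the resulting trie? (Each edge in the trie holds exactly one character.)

For each word, the new-node count is its length minus the longest prefix already in the trie:
  "hazfarnutp" → 10 new (h, a, z, f, a, r, n, u, t, p)
  "hapjpslu" → prefix "ha" already present; 6 new (p, j, p, s, l, u)
  "hazfarnubbz" → prefix "hazfarnu" already present; 3 new (b, b, z)
  "hapjzczda" → prefix "hapj" already present; 5 new (z, c, z, d, a)
  "hvis" → prefix "h" already present; 3 new (v, i, s)
  "hapjps" → prefix "hapjps" already present; 0 new (none)
  "hazfarnlsws" → prefix "hazfarn" already present; 4 new (l, s, w, s)
  "hazfarnuz" → prefix "hazfarnu" already present; 1 new (z)
  "haurnll" → prefix "ha" already present; 5 new (u, r, n, l, l)
  "hazfarnutpx" → prefix "hazfarnutp" already present; 1 new (x)
  "hazab" → prefix "haz" already present; 2 new (a, b)
  "hazfyinxuz" → prefix "hazf" already present; 6 new (y, i, n, x, u, z)
  "hazfarnulb" → prefix "hazfarnu" already present; 2 new (l, b)
  "hapjpslsdemr" → prefix "hapjpsl" already present; 5 new (s, d, e, m, r)
  "hazfarnb" → prefix "hazfarn" already present; 1 new (b)
  "haphl" → prefix "hap" already present; 2 new (h, l)
  "hapjpslsdgj" → prefix "hapjpslsd" already present; 2 new (g, j)
  "hapjpslsdem" → prefix "hapjpslsdem" already present; 0 new (none)
  "hazfarnute" → prefix "hazfarnut" already present; 1 new (e)
  "hazfarnulx" → prefix "hazfarnul" already present; 1 new (x)
  "hazfarsybyw" → prefix "hazfar" already present; 5 new (s, y, b, y, w)
Total nodes = 10 + 6 + 3 + 5 + 3 + 0 + 4 + 1 + 5 + 1 + 2 + 6 + 2 + 5 + 1 + 2 + 2 + 0 + 1 + 1 + 5 = 65

65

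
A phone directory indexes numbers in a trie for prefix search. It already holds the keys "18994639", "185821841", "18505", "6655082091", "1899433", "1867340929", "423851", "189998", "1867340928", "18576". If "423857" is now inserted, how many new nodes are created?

"42385" is already a path in the trie; the remaining "7" must be added.
New nodes needed: |"423857"| − 5 = 6 − 5 = 1.

1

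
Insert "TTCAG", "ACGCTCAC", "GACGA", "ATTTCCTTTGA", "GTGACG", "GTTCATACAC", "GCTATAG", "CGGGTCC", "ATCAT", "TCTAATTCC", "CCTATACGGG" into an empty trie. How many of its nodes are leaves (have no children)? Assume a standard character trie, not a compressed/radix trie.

A leaf is a node with no children — equivalently, the end of a word that is not a proper prefix of any other stored word.
Those words: "ACGCTCAC", "ATCAT", "ATTTCCTTTGA", "CCTATACGGG", "CGGGTCC", "GACGA", "GCTATAG", "GTGACG", "GTTCATACAC", "TCTAATTCC", "TTCAG"
Leaf count: 11

11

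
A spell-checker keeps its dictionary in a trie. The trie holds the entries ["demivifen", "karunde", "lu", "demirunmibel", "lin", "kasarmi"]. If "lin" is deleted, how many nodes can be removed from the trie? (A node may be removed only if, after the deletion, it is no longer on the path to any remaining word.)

After clearing the end-marker at "lin", prune upward until reaching a node still needed by another word.
The suffix "in" (2 nodes) is used only by "lin"; the node for "l" still has the child "u", so pruning stops there.
Nodes removed: 2

2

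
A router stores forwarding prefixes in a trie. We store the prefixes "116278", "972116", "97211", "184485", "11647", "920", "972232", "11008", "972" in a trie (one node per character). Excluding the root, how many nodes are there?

For each word, the new-node count is its length minus the longest prefix already in the trie:
  "116278" → 6 new (1, 1, 6, 2, 7, 8)
  "972116" → 6 new (9, 7, 2, 1, 1, 6)
  "97211" → prefix "97211" already present; 0 new (none)
  "184485" → prefix "1" already present; 5 new (8, 4, 4, 8, 5)
  "11647" → prefix "116" already present; 2 new (4, 7)
  "920" → prefix "9" already present; 2 new (2, 0)
  "972232" → prefix "972" already present; 3 new (2, 3, 2)
  "11008" → prefix "11" already present; 3 new (0, 0, 8)
  "972" → prefix "972" already present; 0 new (none)
Total nodes = 6 + 6 + 0 + 5 + 2 + 2 + 3 + 3 + 0 = 27

27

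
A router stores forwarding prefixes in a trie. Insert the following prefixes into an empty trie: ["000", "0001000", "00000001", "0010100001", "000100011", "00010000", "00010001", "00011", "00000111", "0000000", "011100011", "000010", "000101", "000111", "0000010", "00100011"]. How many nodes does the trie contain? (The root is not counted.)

Trace insertions, counting only characters that open a new branch:
  "000" → 3 new (0, 0, 0)
  "0001000" → prefix "000" already present; 4 new (1, 0, 0, 0)
  "00000001" → prefix "000" already present; 5 new (0, 0, 0, 0, 1)
  "0010100001" → prefix "00" already present; 8 new (1, 0, 1, 0, 0, 0, 0, 1)
  "000100011" → prefix "0001000" already present; 2 new (1, 1)
  "00010000" → prefix "0001000" already present; 1 new (0)
  "00010001" → prefix "00010001" already present; 0 new (none)
  "00011" → prefix "0001" already present; 1 new (1)
  "00000111" → prefix "00000" already present; 3 new (1, 1, 1)
  "0000000" → prefix "0000000" already present; 0 new (none)
  "011100011" → prefix "0" already present; 8 new (1, 1, 1, 0, 0, 0, 1, 1)
  "000010" → prefix "0000" already present; 2 new (1, 0)
  "000101" → prefix "00010" already present; 1 new (1)
  "000111" → prefix "00011" already present; 1 new (1)
  "0000010" → prefix "000001" already present; 1 new (0)
  "00100011" → prefix "0010" already present; 4 new (0, 0, 1, 1)
Total nodes = 3 + 4 + 5 + 8 + 2 + 1 + 0 + 1 + 3 + 0 + 8 + 2 + 1 + 1 + 1 + 4 = 44

44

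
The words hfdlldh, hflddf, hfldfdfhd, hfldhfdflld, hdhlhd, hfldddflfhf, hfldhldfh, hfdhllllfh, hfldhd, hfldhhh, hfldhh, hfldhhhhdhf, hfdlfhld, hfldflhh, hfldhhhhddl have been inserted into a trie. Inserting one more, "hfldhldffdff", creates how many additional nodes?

4

Walking "hfldhldffdff" from the root, the first 8 characters ("hfldhldf") follow existing edges; "f" is the first miss.
So 12 − 8 = 4 new nodes.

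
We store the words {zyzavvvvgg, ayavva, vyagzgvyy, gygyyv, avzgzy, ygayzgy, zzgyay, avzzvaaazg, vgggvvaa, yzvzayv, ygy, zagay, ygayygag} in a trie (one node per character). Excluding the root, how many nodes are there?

Trace insertions, counting only characters that open a new branch:
  "zyzavvvvgg" → 10 new (z, y, z, a, v, v, v, v, g, g)
  "ayavva" → 6 new (a, y, a, v, v, a)
  "vyagzgvyy" → 9 new (v, y, a, g, z, g, v, y, y)
  "gygyyv" → 6 new (g, y, g, y, y, v)
  "avzgzy" → prefix "a" already present; 5 new (v, z, g, z, y)
  "ygayzgy" → 7 new (y, g, a, y, z, g, y)
  "zzgyay" → prefix "z" already present; 5 new (z, g, y, a, y)
  "avzzvaaazg" → prefix "avz" already present; 7 new (z, v, a, a, a, z, g)
  "vgggvvaa" → prefix "v" already present; 7 new (g, g, g, v, v, a, a)
  "yzvzayv" → prefix "y" already present; 6 new (z, v, z, a, y, v)
  "ygy" → prefix "yg" already present; 1 new (y)
  "zagay" → prefix "z" already present; 4 new (a, g, a, y)
  "ygayygag" → prefix "ygay" already present; 4 new (y, g, a, g)
Total nodes = 10 + 6 + 9 + 6 + 5 + 7 + 5 + 7 + 7 + 6 + 1 + 4 + 4 = 77

77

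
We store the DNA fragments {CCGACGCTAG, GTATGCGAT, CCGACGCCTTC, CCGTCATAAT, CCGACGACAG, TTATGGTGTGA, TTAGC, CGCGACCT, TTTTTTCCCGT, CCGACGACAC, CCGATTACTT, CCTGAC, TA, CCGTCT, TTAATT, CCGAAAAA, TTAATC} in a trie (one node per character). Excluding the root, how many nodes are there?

84

Insert word by word; a character creates a node only if that edge doesn't already exist:
  "CCGACGCTAG" → 10 new (C, C, G, A, C, G, C, T, A, G)
  "GTATGCGAT" → 9 new (G, T, A, T, G, C, G, A, T)
  "CCGACGCCTTC" → prefix "CCGACGC" already present; 4 new (C, T, T, C)
  "CCGTCATAAT" → prefix "CCG" already present; 7 new (T, C, A, T, A, A, T)
  "CCGACGACAG" → prefix "CCGACG" already present; 4 new (A, C, A, G)
  "TTATGGTGTGA" → 11 new (T, T, A, T, G, G, T, G, T, G, A)
  "TTAGC" → prefix "TTA" already present; 2 new (G, C)
  "CGCGACCT" → prefix "C" already present; 7 new (G, C, G, A, C, C, T)
  "TTTTTTCCCGT" → prefix "TT" already present; 9 new (T, T, T, T, C, C, C, G, T)
  "CCGACGACAC" → prefix "CCGACGACA" already present; 1 new (C)
  "CCGATTACTT" → prefix "CCGA" already present; 6 new (T, T, A, C, T, T)
  "CCTGAC" → prefix "CC" already present; 4 new (T, G, A, C)
  "TA" → prefix "T" already present; 1 new (A)
  "CCGTCT" → prefix "CCGTC" already present; 1 new (T)
  "TTAATT" → prefix "TTA" already present; 3 new (A, T, T)
  "CCGAAAAA" → prefix "CCGA" already present; 4 new (A, A, A, A)
  "TTAATC" → prefix "TTAAT" already present; 1 new (C)
Total nodes = 10 + 9 + 4 + 7 + 4 + 11 + 2 + 7 + 9 + 1 + 6 + 4 + 1 + 1 + 3 + 4 + 1 = 84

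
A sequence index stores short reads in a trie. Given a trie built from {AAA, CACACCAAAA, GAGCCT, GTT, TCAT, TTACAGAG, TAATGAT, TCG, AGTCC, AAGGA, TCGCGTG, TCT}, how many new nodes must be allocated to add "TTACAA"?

1

Walking "TTACAA" from the root, the first 5 characters ("TTACA") follow existing edges; "A" is the first miss.
Each of the 1 remaining characters creates one node.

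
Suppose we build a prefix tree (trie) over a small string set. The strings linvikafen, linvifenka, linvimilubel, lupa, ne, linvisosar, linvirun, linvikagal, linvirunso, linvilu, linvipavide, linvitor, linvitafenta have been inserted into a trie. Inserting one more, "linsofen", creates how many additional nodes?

5

Walking "linsofen" from the root, the first 3 characters ("lin") follow existing edges; "s" is the first miss.
Each of the 5 remaining characters creates one node.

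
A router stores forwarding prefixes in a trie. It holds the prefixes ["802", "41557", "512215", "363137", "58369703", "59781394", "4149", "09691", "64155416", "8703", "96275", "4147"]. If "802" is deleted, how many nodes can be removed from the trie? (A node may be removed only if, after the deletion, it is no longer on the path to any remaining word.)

2

After clearing the end-marker at "802", prune upward until reaching a node still needed by another word.
The suffix "02" (2 nodes) is used only by "802"; the node for "8" still has the child "7", so pruning stops there.
Nodes removed: 2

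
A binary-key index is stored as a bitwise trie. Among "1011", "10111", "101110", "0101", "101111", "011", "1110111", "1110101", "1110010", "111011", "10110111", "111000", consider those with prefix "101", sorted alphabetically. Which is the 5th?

DFS of the "101" subtree visits, in order: "1011", "10110111", "10111", "101110", "101111"
The 5th is 101111.

101111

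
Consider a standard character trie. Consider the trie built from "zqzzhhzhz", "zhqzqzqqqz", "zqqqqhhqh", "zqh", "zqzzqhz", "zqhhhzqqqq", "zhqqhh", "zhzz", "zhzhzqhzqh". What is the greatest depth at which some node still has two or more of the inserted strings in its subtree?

Equivalently: take the maximum, over all pairs, of their longest common prefix length.
"zqzzhhzhz" and "zqzzqhz" agree on "zqzz" (4 characters) before diverging; nothing deeper is shared.
Longest shared-prefix length: 4

4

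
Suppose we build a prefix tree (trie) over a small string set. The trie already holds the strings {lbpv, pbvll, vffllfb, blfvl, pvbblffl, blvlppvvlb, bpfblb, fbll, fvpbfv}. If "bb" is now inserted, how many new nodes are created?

1

The longest prefix of "bb" already in the trie is "b" (length 1).
New nodes needed: |"bb"| − 1 = 2 − 1 = 1.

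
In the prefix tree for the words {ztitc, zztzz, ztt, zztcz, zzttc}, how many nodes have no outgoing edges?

Leaves are exactly the stored words that no other stored word extends.
Those words: "ztitc", "ztt", "zztcz", "zzttc", "zztzz"
Leaf count: 5

5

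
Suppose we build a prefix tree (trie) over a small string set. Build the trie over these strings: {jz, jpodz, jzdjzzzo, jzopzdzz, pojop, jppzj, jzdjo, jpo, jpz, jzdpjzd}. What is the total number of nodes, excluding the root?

Count nodes per top-level branch (shared prefixes stored once):
  'j'-branch (jpo, jpodz, jppzj, jpz, jz, jzdjo, jzdjzzzo, jzdpjzd, jzopzdzz): 27 nodes
  'p'-branch (pojop): 5 nodes
Sum: 32

32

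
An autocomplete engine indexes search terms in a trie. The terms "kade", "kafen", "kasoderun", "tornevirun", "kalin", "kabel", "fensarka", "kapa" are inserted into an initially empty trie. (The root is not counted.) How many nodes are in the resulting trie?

For each word, the new-node count is its length minus the longest prefix already in the trie:
  "kade" → 4 new (k, a, d, e)
  "kafen" → prefix "ka" already present; 3 new (f, e, n)
  "kasoderun" → prefix "ka" already present; 7 new (s, o, d, e, r, u, n)
  "tornevirun" → 10 new (t, o, r, n, e, v, i, r, u, n)
  "kalin" → prefix "ka" already present; 3 new (l, i, n)
  "kabel" → prefix "ka" already present; 3 new (b, e, l)
  "fensarka" → 8 new (f, e, n, s, a, r, k, a)
  "kapa" → prefix "ka" already present; 2 new (p, a)
Total nodes = 4 + 3 + 7 + 10 + 3 + 3 + 8 + 2 = 40

40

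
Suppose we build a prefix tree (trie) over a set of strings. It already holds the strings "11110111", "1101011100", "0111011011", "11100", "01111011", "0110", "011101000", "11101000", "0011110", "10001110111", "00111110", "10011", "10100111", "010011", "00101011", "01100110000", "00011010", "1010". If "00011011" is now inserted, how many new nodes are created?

1

"0001101" is already a path in the trie; the remaining "1" must be added.
So 8 − 7 = 1 new nodes.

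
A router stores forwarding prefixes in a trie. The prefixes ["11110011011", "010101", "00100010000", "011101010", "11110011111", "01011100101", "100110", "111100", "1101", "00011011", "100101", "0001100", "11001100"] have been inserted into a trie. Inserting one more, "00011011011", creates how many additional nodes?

3

"00011011" is already a path in the trie; the remaining "011" must be added.
Each of the 3 remaining characters creates one node.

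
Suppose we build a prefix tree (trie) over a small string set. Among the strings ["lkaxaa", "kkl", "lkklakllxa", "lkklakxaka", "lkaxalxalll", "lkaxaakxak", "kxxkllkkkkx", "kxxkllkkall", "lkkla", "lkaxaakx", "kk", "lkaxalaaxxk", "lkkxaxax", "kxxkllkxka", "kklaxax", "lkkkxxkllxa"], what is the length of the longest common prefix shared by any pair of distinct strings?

8

The deepest shared node is where two words last agree before diverging.
"kxxkllkkall" and "kxxkllkkkkx" agree on "kxxkllkk" (8 characters) before diverging; nothing deeper is shared.
Longest shared-prefix length: 8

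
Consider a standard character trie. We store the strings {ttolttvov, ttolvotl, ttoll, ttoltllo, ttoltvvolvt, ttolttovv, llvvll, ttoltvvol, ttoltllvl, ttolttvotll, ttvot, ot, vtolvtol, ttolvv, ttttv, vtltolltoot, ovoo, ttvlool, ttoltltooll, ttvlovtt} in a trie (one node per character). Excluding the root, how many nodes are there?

For each word, the new-node count is its length minus the longest prefix already in the trie:
  "ttolttvov" → 9 new (t, t, o, l, t, t, v, o, v)
  "ttolvotl" → prefix "ttol" already present; 4 new (v, o, t, l)
  "ttoll" → prefix "ttol" already present; 1 new (l)
  "ttoltllo" → prefix "ttolt" already present; 3 new (l, l, o)
  "ttoltvvolvt" → prefix "ttolt" already present; 6 new (v, v, o, l, v, t)
  "ttolttovv" → prefix "ttoltt" already present; 3 new (o, v, v)
  "llvvll" → 6 new (l, l, v, v, l, l)
  "ttoltvvol" → prefix "ttoltvvol" already present; 0 new (none)
  "ttoltllvl" → prefix "ttoltll" already present; 2 new (v, l)
  "ttolttvotll" → prefix "ttolttvo" already present; 3 new (t, l, l)
  "ttvot" → prefix "tt" already present; 3 new (v, o, t)
  "ot" → 2 new (o, t)
  "vtolvtol" → 8 new (v, t, o, l, v, t, o, l)
  "ttolvv" → prefix "ttolv" already present; 1 new (v)
  "ttttv" → prefix "tt" already present; 3 new (t, t, v)
  "vtltolltoot" → prefix "vt" already present; 9 new (l, t, o, l, l, t, o, o, t)
  "ovoo" → prefix "o" already present; 3 new (v, o, o)
  "ttvlool" → prefix "ttv" already present; 4 new (l, o, o, l)
  "ttoltltooll" → prefix "ttoltl" already present; 5 new (t, o, o, l, l)
  "ttvlovtt" → prefix "ttvlo" already present; 3 new (v, t, t)
Total nodes = 9 + 4 + 1 + 3 + 6 + 3 + 6 + 0 + 2 + 3 + 3 + 2 + 8 + 1 + 3 + 9 + 3 + 4 + 5 + 3 = 78

78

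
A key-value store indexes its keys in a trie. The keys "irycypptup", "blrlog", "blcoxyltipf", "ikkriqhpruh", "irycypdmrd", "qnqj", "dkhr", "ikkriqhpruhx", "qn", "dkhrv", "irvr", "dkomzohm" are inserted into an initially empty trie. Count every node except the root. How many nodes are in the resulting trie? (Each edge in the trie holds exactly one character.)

Trace insertions, counting only characters that open a new branch:
  "irycypptup" → 10 new (i, r, y, c, y, p, p, t, u, p)
  "blrlog" → 6 new (b, l, r, l, o, g)
  "blcoxyltipf" → prefix "bl" already present; 9 new (c, o, x, y, l, t, i, p, f)
  "ikkriqhpruh" → prefix "i" already present; 10 new (k, k, r, i, q, h, p, r, u, h)
  "irycypdmrd" → prefix "irycyp" already present; 4 new (d, m, r, d)
  "qnqj" → 4 new (q, n, q, j)
  "dkhr" → 4 new (d, k, h, r)
  "ikkriqhpruhx" → prefix "ikkriqhpruh" already present; 1 new (x)
  "qn" → prefix "qn" already present; 0 new (none)
  "dkhrv" → prefix "dkhr" already present; 1 new (v)
  "irvr" → prefix "ir" already present; 2 new (v, r)
  "dkomzohm" → prefix "dk" already present; 6 new (o, m, z, o, h, m)
Total nodes = 10 + 6 + 9 + 10 + 4 + 4 + 4 + 1 + 0 + 1 + 2 + 6 = 57

57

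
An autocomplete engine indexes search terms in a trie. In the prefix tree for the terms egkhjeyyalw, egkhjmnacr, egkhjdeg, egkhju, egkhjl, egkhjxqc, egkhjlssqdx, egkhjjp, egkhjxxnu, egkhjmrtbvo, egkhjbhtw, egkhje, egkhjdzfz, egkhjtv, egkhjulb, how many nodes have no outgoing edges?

Leaves are exactly the stored words that no other stored word extends.
Those words: "egkhjbhtw", "egkhjdeg", "egkhjdzfz", "egkhjeyyalw", "egkhjjp", "egkhjlssqdx", "egkhjmnacr", "egkhjmrtbvo", "egkhjtv", "egkhjulb", "egkhjxqc", "egkhjxxnu"
Leaf count: 12

12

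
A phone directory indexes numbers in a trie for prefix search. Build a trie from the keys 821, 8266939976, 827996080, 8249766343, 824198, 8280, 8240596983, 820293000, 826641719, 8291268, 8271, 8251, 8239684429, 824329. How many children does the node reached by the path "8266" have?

2

The children of the "8266" node are the distinct next characters among strings starting with "8266".
Characters that immediately follow "8266" among the stored strings: {4, 9}.
That node has 2 child edges.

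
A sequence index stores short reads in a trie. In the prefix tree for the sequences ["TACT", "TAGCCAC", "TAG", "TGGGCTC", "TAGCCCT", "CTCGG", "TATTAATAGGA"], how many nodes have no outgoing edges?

Leaves are exactly the stored words that no other stored word extends.
Those words: "CTCGG", "TACT", "TAGCCAC", "TAGCCCT", "TATTAATAGGA", "TGGGCTC"
Leaf count: 6

6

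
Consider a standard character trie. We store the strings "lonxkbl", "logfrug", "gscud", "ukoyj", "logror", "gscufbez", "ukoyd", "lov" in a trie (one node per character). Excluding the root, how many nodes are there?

31

For each word, the new-node count is its length minus the longest prefix already in the trie:
  "lonxkbl" → 7 new (l, o, n, x, k, b, l)
  "logfrug" → prefix "lo" already present; 5 new (g, f, r, u, g)
  "gscud" → 5 new (g, s, c, u, d)
  "ukoyj" → 5 new (u, k, o, y, j)
  "logror" → prefix "log" already present; 3 new (r, o, r)
  "gscufbez" → prefix "gscu" already present; 4 new (f, b, e, z)
  "ukoyd" → prefix "ukoy" already present; 1 new (d)
  "lov" → prefix "lo" already present; 1 new (v)
Total nodes = 7 + 5 + 5 + 5 + 3 + 4 + 1 + 1 = 31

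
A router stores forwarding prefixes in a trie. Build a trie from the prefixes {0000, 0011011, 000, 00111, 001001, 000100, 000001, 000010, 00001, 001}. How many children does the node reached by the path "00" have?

Follow the path "00" to its node, then look at its outgoing edges.
Characters that immediately follow "00" among the stored strings: {0, 1}.
That node has 2 child edges.

2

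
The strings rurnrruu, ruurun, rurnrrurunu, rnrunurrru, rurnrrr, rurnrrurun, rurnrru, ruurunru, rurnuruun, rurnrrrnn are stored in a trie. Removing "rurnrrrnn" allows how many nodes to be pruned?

2

After clearing the end-marker at "rurnrrrnn", prune upward until reaching a node still needed by another word.
The suffix "nn" (2 nodes) is used only by "rurnrrrnn"; "rurnrrr" is itself a stored word, so pruning stops there.
Nodes removed: 2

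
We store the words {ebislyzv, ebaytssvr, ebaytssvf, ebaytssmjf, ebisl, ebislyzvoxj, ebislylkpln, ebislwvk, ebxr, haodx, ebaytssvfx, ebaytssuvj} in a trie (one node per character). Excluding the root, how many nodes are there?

Count nodes per top-level branch (shared prefixes stored once):
  'e'-branch (ebaytssmjf, ebaytssuvj, ebaytssvf, ebaytssvfx, ebaytssvr, ebisl, ebislwvk, ebislylkpln, ebislyzv, ebislyzvoxj, ebxr): 36 nodes
  'h'-branch (haodx): 5 nodes
Sum: 41

41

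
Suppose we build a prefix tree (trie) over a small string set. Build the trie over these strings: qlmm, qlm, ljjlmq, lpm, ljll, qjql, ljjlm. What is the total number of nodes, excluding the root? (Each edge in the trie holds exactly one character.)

17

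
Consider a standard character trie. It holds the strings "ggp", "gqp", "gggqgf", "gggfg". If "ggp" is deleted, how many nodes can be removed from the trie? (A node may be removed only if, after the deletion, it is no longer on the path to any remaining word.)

1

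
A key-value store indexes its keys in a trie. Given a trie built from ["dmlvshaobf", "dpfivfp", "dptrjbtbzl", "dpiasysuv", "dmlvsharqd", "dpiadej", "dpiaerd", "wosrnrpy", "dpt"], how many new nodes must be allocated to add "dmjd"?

Walking "dmjd" from the root, the first 2 characters ("dm") follow existing edges; "j" is the first miss.
So 4 − 2 = 2 new nodes.

2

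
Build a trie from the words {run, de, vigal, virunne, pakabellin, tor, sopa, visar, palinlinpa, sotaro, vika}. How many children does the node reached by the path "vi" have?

4

Follow the path "vi" to its node, then look at its outgoing edges.
Distinct next characters after "vi": g, k, r, s.
That node has 4 child edges.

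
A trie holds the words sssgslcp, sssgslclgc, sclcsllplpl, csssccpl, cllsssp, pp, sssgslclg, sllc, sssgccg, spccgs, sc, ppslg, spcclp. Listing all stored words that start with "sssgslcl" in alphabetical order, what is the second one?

sssgslclgc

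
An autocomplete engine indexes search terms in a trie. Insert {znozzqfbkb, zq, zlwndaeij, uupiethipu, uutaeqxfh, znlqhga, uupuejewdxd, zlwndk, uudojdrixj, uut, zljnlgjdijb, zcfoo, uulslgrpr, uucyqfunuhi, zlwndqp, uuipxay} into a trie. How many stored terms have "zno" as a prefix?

Filter for entries beginning with "zno":
Words under "zno": znozzqfbkb
Count: 1

1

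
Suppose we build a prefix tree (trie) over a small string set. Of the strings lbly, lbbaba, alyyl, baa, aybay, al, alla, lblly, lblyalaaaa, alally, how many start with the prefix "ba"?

1

Filter for entries beginning with "ba":
Words under "ba": baa
Count: 1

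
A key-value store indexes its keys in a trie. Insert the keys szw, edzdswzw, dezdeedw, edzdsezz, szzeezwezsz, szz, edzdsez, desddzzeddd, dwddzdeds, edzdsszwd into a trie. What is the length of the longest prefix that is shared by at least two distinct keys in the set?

Equivalently: take the maximum, over all pairs, of their longest common prefix length.
"edzdsez" and "edzdsezz" agree on "edzdsez" (7 characters) before diverging; nothing deeper is shared.
Longest shared-prefix length: 7

7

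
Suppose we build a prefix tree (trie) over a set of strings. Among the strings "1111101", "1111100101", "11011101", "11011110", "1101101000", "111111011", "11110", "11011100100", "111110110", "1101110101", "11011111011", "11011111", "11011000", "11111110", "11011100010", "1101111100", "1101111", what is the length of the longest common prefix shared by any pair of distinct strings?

Look for the deepest trie node that still has at least two words in its subtree.
"1101111100" and "11011111011" agree on "110111110" (9 characters) before diverging; nothing deeper is shared.
Longest shared-prefix length: 9

9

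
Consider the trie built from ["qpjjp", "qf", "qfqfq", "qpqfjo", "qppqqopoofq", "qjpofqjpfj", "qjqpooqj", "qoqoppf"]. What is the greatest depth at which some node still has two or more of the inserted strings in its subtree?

2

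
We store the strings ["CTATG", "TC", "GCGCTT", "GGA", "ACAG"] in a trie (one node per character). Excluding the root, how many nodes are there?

Count nodes per top-level branch (shared prefixes stored once):
  'A'-branch (ACAG): 4 nodes
  'C'-branch (CTATG): 5 nodes
  'G'-branch (GCGCTT, GGA): 8 nodes
  'T'-branch (TC): 2 nodes
Sum: 19

19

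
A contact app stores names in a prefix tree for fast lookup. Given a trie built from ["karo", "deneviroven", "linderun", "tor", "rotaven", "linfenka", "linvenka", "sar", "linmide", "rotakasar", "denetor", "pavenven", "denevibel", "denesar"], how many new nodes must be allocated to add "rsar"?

Walking "rsar" from the root, the first 1 characters ("r") follow existing edges; "s" is the first miss.
So 4 − 1 = 3 new nodes.

3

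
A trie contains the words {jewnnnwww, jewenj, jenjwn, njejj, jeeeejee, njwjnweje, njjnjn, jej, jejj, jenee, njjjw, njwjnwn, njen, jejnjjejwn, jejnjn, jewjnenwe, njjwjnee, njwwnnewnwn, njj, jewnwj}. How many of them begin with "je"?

Filter for entries beginning with "je":
Matches: "jeeeejee", "jej", "jejj", "jejnjjejwn", "jejnjn", "jenee", "jenjwn", "jewenj", "jewjnenwe", "jewnnnwww", "jewnwj"
Count: 11

11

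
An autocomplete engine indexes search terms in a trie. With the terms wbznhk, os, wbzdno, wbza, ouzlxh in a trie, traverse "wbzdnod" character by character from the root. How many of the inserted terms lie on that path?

Check each prefix of "wbzdnod" against the stored set — each match is an end-marker on the path.
Prefixes of the query that are stored words: "wbzdno"
Count: 1

1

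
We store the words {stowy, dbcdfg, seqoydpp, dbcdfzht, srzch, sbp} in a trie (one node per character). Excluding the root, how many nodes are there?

Trace insertions, counting only characters that open a new branch:
  "stowy" → 5 new (s, t, o, w, y)
  "dbcdfg" → 6 new (d, b, c, d, f, g)
  "seqoydpp" → prefix "s" already present; 7 new (e, q, o, y, d, p, p)
  "dbcdfzht" → prefix "dbcdf" already present; 3 new (z, h, t)
  "srzch" → prefix "s" already present; 4 new (r, z, c, h)
  "sbp" → prefix "s" already present; 2 new (b, p)
Total nodes = 5 + 6 + 7 + 3 + 4 + 2 = 27

27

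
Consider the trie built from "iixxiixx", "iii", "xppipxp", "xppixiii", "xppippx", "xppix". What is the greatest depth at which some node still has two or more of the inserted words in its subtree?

5

The deepest shared node is where two words last agree before diverging.
"xppippx" and "xppipxp" agree on "xppip" (5 characters) before diverging; nothing deeper is shared.
Longest shared-prefix length: 5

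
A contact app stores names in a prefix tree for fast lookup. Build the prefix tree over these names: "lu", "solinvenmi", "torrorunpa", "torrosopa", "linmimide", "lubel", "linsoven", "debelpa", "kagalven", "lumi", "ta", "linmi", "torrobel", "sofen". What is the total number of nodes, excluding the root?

66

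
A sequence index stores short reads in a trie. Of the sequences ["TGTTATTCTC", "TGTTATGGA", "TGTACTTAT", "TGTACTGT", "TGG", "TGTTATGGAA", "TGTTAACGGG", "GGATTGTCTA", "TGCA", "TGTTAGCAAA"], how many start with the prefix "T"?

9

Walk to "T"; the words in its subtree are exactly those with that prefix.
Matches: "TGCA", "TGG", "TGTACTGT", "TGTACTTAT", "TGTTAACGGG", "TGTTAGCAAA", "TGTTATGGA", "TGTTATGGAA", "TGTTATTCTC"
Count: 9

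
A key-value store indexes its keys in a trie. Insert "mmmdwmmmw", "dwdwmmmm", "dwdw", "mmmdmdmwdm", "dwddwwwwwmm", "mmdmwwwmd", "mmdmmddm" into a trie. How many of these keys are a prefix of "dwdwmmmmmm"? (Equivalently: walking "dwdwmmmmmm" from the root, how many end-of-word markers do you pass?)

2

Check each prefix of "dwdwmmmmmm" against the stored set — each match is an end-marker on the path.
Prefixes of the query that are stored words: "dwdw", "dwdwmmmm"
Count: 2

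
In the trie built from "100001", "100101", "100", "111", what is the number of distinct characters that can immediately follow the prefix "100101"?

Follow the path "100101" to its node, then look at its outgoing edges.
No stored string extends past "100101".
That node has 0 child edges.

0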